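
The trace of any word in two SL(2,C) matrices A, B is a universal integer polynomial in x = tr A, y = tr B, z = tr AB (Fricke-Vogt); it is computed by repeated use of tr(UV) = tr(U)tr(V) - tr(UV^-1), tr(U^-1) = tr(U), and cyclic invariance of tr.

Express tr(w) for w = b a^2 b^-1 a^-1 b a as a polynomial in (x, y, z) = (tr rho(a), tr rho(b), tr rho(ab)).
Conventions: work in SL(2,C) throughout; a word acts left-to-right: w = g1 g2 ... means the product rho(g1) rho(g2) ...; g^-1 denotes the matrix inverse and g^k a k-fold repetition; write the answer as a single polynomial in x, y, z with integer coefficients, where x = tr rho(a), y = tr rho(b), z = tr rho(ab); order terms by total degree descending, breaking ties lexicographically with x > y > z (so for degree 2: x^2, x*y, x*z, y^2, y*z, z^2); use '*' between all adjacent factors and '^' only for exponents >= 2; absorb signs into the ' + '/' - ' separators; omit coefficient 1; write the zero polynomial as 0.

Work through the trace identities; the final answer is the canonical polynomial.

tr(b a b a) = tr(b a)*tr(b a) - tr(1)   [split at a repeated b] = z^2 - 2
so tr(a b a) = tr(a)*tr(b a) - tr(b)   [square of a] = x*z - y
tr(b^2 a b a) = tr(b)*tr(a b a b) - tr(a b a)   [square of b] = y*z^2 - x*z - y
tr(b a b) = tr(b)*tr(a b) - tr(a)   [square of b] = y*z - x
tr(b^2 a b) = tr(b)*tr(b a b) - tr(b a)   [square of b] = y^2*z - x*y - z
tr(b a b a^2 b) = tr(a)*tr(b^2 a b a) - tr(b^2 a b)   [square of a] = x*y*z^2 - x^2*z - y^2*z + z
so tr(b a b a b a) = tr(a b a b)*tr(a b) - tr(b a)   [split at a repeated a] = z^3 - 3*z
tr(b a b a^2 b a) = tr(a)*tr(b a b a b a) - tr(b a b a b)   [square of a] = x*z^3 - y*z^2 - 2*x*z + y
tr(a^-1 b a b a^2 b) = tr(b a b a^2 b)*tr(a) - tr(b a b a^2 b a)   [inverse elimination on a] = x^2*y*z^2 - x^3*z - x*y^2*z - x*z^3 + y*z^2 + 3*x*z - y
tr(b a^2 b^-1 a^-1 b a) = tr(a^-1 b a b a^2)*tr(b) - tr(a^-1 b a b a^2 b)   [inverse elimination on b] = -x^2*y*z^2 + x^3*z + x*y^2*z + x*z^3 - 3*x*z - y

-x^2*y*z^2 + x^3*z + x*y^2*z + x*z^3 - 3*x*z - y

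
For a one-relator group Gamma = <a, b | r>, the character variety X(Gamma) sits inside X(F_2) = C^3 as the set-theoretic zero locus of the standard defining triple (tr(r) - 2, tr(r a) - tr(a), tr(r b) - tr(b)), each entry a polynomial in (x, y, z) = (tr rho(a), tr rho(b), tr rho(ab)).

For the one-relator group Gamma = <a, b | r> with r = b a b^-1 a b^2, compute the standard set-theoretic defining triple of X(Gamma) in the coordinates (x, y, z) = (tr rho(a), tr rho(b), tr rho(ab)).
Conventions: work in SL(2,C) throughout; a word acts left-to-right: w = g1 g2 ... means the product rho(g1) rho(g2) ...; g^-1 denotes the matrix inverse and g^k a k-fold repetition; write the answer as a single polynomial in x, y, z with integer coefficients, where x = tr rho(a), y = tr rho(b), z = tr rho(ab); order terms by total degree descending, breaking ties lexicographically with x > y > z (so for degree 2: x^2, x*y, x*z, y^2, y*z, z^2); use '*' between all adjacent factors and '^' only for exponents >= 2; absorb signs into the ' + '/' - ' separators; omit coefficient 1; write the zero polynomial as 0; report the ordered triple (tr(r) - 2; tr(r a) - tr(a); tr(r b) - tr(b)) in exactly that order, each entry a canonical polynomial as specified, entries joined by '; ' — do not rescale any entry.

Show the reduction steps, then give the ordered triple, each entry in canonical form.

tr(a^2 b) = tr(a)*tr(b a) - tr(b) = x*z - y
tr(a^2) = tr(a)*tr(a) - tr(1) = x^2 - 2
tr(a^2 b^2) = tr(b)*tr(a^2 b) - tr(a^2) = x*y*z - x^2 - y^2 + 2
tr(a b^3 a) = tr(b)*tr(a^2 b^2) - tr(a^2 b) = x*y^2*z - x^2*y - y^3 - x*z + 3*y
tr(a b a b) = tr(b a)*tr(b a) - tr(1)   [split at repeated b] = z^2 - 2
tr(b a b a b) = tr(b)*tr(a b a b) - tr(a b a) = y*z^2 - x*z - y
tr(a b^3 a b) = tr(b)*tr(b a b a b) - tr(b a b a) = y^2*z^2 - x*y*z - y^2 - z^2 + 2
tr(b a b^-1 a b^2) = tr(a b^3 a)*tr(b) - tr(a b^3 a b) = x*y^3*z - x^2*y^2 - y^4 - y^2*z^2 + 4*y^2 + z^2 - 2
tr(b a b) = tr(b)*tr(a b) - tr(a) = y*z - x
tr(b^2 a b) = tr(b)*tr(b a b) - tr(b a) = y^2*z - x*y - z
tr(a b^2 a b a) = tr(a)*tr(b^2 a b a) - tr(b^2 a b) = x*y*z^2 - x^2*z - y^2*z + z
tr(a b a b a b) = tr(a b)*tr(a b a b) - tr(a^-1 b^-1) = z^3 - 3*z
tr(a b a b a) = tr(a)*tr(b a b a) - tr(b a b) = x*z^2 - y*z - x
tr(a b^2 a b a b) = tr(b)*tr(a b a b a b) - tr(a b a b a) = y*z^3 - x*z^2 - 2*y*z + x
tr(b a b^-1 a b^2 a) = tr(a b^2 a b a)*tr(b) - tr(a b^2 a b a b) = x*y^2*z^2 - x^2*y*z - y^3*z - y*z^3 + x*z^2 + 3*y*z - x
tr(b^4 a) = tr(b)*tr(b a b^2) - tr(b a b) = y^3*z - x*y^2 - 2*y*z + x
tr(b^2) = tr(b)*tr(b) - tr(1) = y^2 - 2
tr(b^3) = tr(b)*tr(b^2) - tr(b) = y^3 - 3*y
tr(b^4) = tr(b)*tr(b^3) - tr(b^2) = y^4 - 4*y^2 + 2
tr(a b^4 a) = tr(a)*tr(b^4 a) - tr(b^4) = x*y^3*z - x^2*y^2 - y^4 - 2*x*y*z + x^2 + 4*y^2 - 2
tr(a b^4 a b) = tr(b)*tr(b^2 a b a b) - tr(b^2 a b a) = y^3*z^2 - x*y^2*z - y^3 - 2*y*z^2 + x*z + 3*y
tr(b a b^-1 a b^3) = tr(a b^4 a)*tr(b) - tr(a b^4 a b) = x*y^4*z - x^2*y^3 - y^5 - y^3*z^2 - x*y^2*z + x^2*y + 5*y^3 + 2*y*z^2 - x*z - 5*y
assemble the triple (tr(r) - 2; tr(r a) - x; tr(r b) - y)

x*y^3*z - x^2*y^2 - y^4 - y^2*z^2 + 4*y^2 + z^2 - 4; x*y^2*z^2 - x^2*y*z - y^3*z - y*z^3 + x*z^2 + 3*y*z - 2*x; x*y^4*z - x^2*y^3 - y^5 - y^3*z^2 - x*y^2*z + x^2*y + 5*y^3 + 2*y*z^2 - x*z - 6*y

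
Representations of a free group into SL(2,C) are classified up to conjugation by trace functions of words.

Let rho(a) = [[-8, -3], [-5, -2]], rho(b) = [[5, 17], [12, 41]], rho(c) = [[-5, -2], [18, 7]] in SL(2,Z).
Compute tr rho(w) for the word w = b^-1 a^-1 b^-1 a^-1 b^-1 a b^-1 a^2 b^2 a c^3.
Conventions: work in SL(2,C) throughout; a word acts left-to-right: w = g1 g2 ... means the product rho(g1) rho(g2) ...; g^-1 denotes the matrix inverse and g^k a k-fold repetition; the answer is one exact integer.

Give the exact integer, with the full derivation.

rho(b^-1) = [[41, -17], [-12, 5]]
... * rho(a^-1) = [[-2, 3], [5, -8]]  ->  [[-167, 259], [49, -76]]
... * rho(b^-1) = [[41, -17], [-12, 5]]  ->  [[-9955, 4134], [2921, -1213]]
... * rho(a^-1) = [[-2, 3], [5, -8]]  ->  [[40580, -62937], [-11907, 18467]]
... * rho(b^-1) = [[41, -17], [-12, 5]]  ->  [[2419024, -1004545], [-709791, 294754]]
... * rho(a) = [[-8, -3], [-5, -2]]  ->  [[-14329467, -5247982], [4204558, 1539865]]
... * rho(b^-1) = [[41, -17], [-12, 5]]  ->  [[-524532363, 217361029], [153908498, -63778161]]
... * rho(a) = [[-8, -3], [-5, -2]]  ->  [[3109453759, 1138875031], [-912377179, -334169172]]
... * rho(a) = [[-8, -3], [-5, -2]]  ->  [[-30570005227, -11606111339], [8969863292, 3405469881]]
... * rho(b) = [[5, 17], [12, 41]]  ->  [[-292123362203, -995540653758], [85714955032, 292111941085]]
... * rho(b) = [[5, 17], [12, 41]]  ->  [[-13407104656111, -45783263961529], [3933918068180, 13433743820029]]
... * rho(a) = [[-8, -3], [-5, -2]]  ->  [[336173157056533, 131787841891391], [-98640063645585, -38669241844598]]
... * rho(c) = [[-5, -2], [18, 7]]  ->  [[691315368762373, 250168579126671], [-202846034974839, -73404565621016]]
... * rho(c) = [[-5, -2], [18, 7]]  ->  [[1046457580468213, 368549316361951], [-307052006304093, -108139889397434]]
... * rho(c) = [[-5, -2], [18, 7]]  ->  [[1401599792174053, 486930053597231], [-411257977633347, -142875213173852]]
tr = 1401599792174053 + -142875213173852 = 1258724579000201

1258724579000201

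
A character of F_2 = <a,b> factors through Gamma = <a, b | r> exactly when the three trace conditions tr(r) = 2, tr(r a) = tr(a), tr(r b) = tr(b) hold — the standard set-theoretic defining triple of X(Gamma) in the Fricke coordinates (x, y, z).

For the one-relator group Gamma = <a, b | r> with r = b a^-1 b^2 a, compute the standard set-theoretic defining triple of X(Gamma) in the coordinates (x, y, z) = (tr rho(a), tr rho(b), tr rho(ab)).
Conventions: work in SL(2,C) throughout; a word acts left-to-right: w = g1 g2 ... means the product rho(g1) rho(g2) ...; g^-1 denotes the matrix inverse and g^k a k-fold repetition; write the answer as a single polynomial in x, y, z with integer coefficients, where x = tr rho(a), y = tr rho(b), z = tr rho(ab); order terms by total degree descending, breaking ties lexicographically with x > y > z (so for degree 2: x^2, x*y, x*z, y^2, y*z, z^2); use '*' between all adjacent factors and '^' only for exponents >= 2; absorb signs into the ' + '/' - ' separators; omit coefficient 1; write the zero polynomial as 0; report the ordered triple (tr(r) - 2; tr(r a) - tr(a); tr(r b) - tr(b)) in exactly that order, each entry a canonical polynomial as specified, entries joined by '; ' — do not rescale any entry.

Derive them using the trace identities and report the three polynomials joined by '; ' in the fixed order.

and tr(b a b) = tr(b) tr(a b) - tr(a)   [square of b] = y*z - x
tr(b^2 a b) = tr(b) tr(b a b) - tr(b a)   [square of b] = y^2*z - x*y - z
and tr(a b a b) = tr(a b) tr(a b) - tr(1)   [split at a repeated a] = z^2 - 2
next, tr(a b a) = tr(a) tr(b a) - tr(b)   [square of a] = x*z - y
tr(b^2 a b a) = tr(b) tr(a b a b) - tr(a b a)   [square of b] = y*z^2 - x*z - y
tr(b a^-1 b^2 a) = tr(b^2 a b) tr(a) - tr(b^2 a b a)   [inverse elimination on a] = x*y^2*z - x^2*y - y*z^2 + y
tr(b^2) = tr(b) tr(b) - tr(1)  (reduce the b square) = y^2 - 2
tr(a^2 b^2) = tr(a) tr(b^2 a) - tr(b^2)  (reduce the a square) = x*y*z - x^2 - y^2 + 2
tr(b^2 a^2 b) = tr(b) tr(a^2 b^2) - tr(a^2 b)  (reduce the b square) = x*y^2*z - x^2*y - y^3 - x*z + 3*y
and tr(a^2 b a b) = tr(a) tr(b a b a) - tr(b a b)  (reduce the a square) = x*z^2 - y*z - x
tr(a^2 b a) = tr(a) tr(b a^2) - tr(b a)  (reduce the a square) = x^2*z - x*y - z
tr(b^2 a^2 b a) = tr(b) tr(a^2 b a b) - tr(a^2 b a)  (reduce the b square) = x*y*z^2 - x^2*z - y^2*z + z
tr(b a^-1 b^2 a^2) = tr(b^2 a^2 b) tr(a) - tr(b^2 a^2 b a)  (eliminate a^-1) = x^2*y^2*z - x^3*y - x*y^3 - x*y*z^2 + y^2*z + 3*x*y - z
tr(b^2 a b^2) = tr(b) tr(b^2 a b) - tr(b^2 a) = y^3*z - x*y^2 - 2*y*z + x
tr(b^2 a b^2 a) = tr(b) tr(a b^2 a b) - tr(a b^2 a) = y^2*z^2 - 2*x*y*z + x^2 - 2
tr(b a^-1 b^2 a b) = tr(b^2 a b^2) tr(a) - tr(b^2 a b^2 a) = x*y^3*z - x^2*y^2 - y^2*z^2 + 2
assemble the triple (tr(r) - 2; tr(r a) - x; tr(r b) - y)

x*y^2*z - x^2*y - y*z^2 + y - 2; x^2*y^2*z - x^3*y - x*y^3 - x*y*z^2 + y^2*z + 3*x*y - x - z; x*y^3*z - x^2*y^2 - y^2*z^2 - y + 2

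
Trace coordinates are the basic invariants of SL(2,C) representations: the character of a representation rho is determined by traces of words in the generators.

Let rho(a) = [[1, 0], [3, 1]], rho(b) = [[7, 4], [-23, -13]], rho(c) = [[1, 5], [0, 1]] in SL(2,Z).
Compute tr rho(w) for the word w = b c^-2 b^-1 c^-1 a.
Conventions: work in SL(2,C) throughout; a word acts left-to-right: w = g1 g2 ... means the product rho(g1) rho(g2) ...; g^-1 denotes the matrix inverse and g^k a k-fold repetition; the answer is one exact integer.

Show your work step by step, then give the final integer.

rho(b) = [[7, 4], [-23, -13]]
... * rho(c^-1) = [[1, -5], [0, 1]]  ->  [[7, -31], [-23, 102]]
... * rho(c^-1) = [[1, -5], [0, 1]]  ->  [[7, -66], [-23, 217]]
... * rho(b^-1) = [[-13, -4], [23, 7]]  ->  [[-1609, -490], [5290, 1611]]
... * rho(c^-1) = [[1, -5], [0, 1]]  ->  [[-1609, 7555], [5290, -24839]]
... * rho(a) = [[1, 0], [3, 1]]  ->  [[21056, 7555], [-69227, -24839]]
tr = 21056 + -24839 = -3783

-3783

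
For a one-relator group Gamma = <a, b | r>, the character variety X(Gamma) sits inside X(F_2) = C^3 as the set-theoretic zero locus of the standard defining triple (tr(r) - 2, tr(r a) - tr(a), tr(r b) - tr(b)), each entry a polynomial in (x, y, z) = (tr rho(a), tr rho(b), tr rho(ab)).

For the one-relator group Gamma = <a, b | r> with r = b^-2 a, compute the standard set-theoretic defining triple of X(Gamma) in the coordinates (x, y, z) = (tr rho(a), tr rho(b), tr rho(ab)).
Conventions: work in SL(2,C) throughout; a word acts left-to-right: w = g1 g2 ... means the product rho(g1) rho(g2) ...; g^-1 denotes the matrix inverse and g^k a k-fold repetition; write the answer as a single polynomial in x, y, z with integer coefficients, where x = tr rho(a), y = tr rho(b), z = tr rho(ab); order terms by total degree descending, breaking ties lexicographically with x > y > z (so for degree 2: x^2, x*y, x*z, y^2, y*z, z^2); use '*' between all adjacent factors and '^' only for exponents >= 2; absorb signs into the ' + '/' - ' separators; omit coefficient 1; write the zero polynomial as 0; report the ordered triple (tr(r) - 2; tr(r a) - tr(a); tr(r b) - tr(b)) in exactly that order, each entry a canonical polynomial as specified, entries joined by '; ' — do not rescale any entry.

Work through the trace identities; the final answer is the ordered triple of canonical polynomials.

x*y^2 - y*z - x - 2; x^2*y^2 - x*y*z - x^2 - y^2 - x + 2; x*y - y - z

next, tr(b^-1 a) = tr(a) * tr(b) - tr(a b)   [inverse elimination on b] = x*y - z
and tr(b^-2 a) = tr(b^-1 a) * tr(b) - tr(b^-1 a b)   [inverse elimination on b] = x*y^2 - y*z - x
tr(a^2) = tr(a) * tr(a) - tr(1) = x^2 - 2
next, tr(a^2 b) = tr(a) * tr(b a) - tr(b) = x*z - y
and tr(b^-1 a^2) = tr(a^2) * tr(b) - tr(a^2 b) = x^2*y - x*z - y
next, tr(b^-2 a^2) = tr(b^-1 a^2) * tr(b) - tr(b^-1 a^2 b) = x^2*y^2 - x*y*z - x^2 - y^2 + 2
assemble the triple (tr(r) - 2; tr(r a) - x; tr(r b) - y)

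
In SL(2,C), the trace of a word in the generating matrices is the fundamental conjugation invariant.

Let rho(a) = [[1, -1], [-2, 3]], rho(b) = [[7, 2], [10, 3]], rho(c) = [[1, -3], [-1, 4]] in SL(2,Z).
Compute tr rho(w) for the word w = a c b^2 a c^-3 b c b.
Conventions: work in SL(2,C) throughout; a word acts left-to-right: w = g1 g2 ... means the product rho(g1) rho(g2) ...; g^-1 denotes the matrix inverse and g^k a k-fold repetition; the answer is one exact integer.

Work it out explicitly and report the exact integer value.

rho(a) = [[1, -1], [-2, 3]]
... * rho(c) = [[1, -3], [-1, 4]]  ->  [[2, -7], [-5, 18]]
... * rho(b) = [[7, 2], [10, 3]]  ->  [[-56, -17], [145, 44]]
... * rho(b) = [[7, 2], [10, 3]]  ->  [[-562, -163], [1455, 422]]
... * rho(a) = [[1, -1], [-2, 3]]  ->  [[-236, 73], [611, -189]]
... * rho(c^-1) = [[4, 3], [1, 1]]  ->  [[-871, -635], [2255, 1644]]
... * rho(c^-1) = [[4, 3], [1, 1]]  ->  [[-4119, -3248], [10664, 8409]]
... * rho(c^-1) = [[4, 3], [1, 1]]  ->  [[-19724, -15605], [51065, 40401]]
... * rho(b) = [[7, 2], [10, 3]]  ->  [[-294118, -86263], [761465, 223333]]
... * rho(c) = [[1, -3], [-1, 4]]  ->  [[-207855, 537302], [538132, -1391063]]
... * rho(b) = [[7, 2], [10, 3]]  ->  [[3918035, 1196196], [-10143706, -3096925]]
tr = 3918035 + -3096925 = 821110

821110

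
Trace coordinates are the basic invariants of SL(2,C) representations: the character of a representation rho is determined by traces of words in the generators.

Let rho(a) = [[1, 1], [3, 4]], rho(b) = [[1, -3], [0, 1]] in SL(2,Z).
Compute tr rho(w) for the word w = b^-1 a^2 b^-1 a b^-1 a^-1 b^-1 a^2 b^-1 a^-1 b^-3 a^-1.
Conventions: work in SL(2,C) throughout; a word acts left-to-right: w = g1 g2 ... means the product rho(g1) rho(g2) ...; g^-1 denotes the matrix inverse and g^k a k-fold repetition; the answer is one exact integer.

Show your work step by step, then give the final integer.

rho(b^-1) = [[1, 3], [0, 1]]
... * rho(a) = [[1, 1], [3, 4]]  ->  [[10, 13], [3, 4]]
... * rho(a) = [[1, 1], [3, 4]]  ->  [[49, 62], [15, 19]]
... * rho(b^-1) = [[1, 3], [0, 1]]  ->  [[49, 209], [15, 64]]
... * rho(a) = [[1, 1], [3, 4]]  ->  [[676, 885], [207, 271]]
... * rho(b^-1) = [[1, 3], [0, 1]]  ->  [[676, 2913], [207, 892]]
... * rho(a^-1) = [[4, -1], [-3, 1]]  ->  [[-6035, 2237], [-1848, 685]]
... * rho(b^-1) = [[1, 3], [0, 1]]  ->  [[-6035, -15868], [-1848, -4859]]
... * rho(a) = [[1, 1], [3, 4]]  ->  [[-53639, -69507], [-16425, -21284]]
... * rho(a) = [[1, 1], [3, 4]]  ->  [[-262160, -331667], [-80277, -101561]]
... * rho(b^-1) = [[1, 3], [0, 1]]  ->  [[-262160, -1118147], [-80277, -342392]]
... * rho(a^-1) = [[4, -1], [-3, 1]]  ->  [[2305801, -855987], [706068, -262115]]
... * rho(b^-1) = [[1, 3], [0, 1]]  ->  [[2305801, 6061416], [706068, 1856089]]
... * rho(b^-1) = [[1, 3], [0, 1]]  ->  [[2305801, 12978819], [706068, 3974293]]
... * rho(b^-1) = [[1, 3], [0, 1]]  ->  [[2305801, 19896222], [706068, 6092497]]
... * rho(a^-1) = [[4, -1], [-3, 1]]  ->  [[-50465462, 17590421], [-15453219, 5386429]]
tr = -50465462 + 5386429 = -45079033

-45079033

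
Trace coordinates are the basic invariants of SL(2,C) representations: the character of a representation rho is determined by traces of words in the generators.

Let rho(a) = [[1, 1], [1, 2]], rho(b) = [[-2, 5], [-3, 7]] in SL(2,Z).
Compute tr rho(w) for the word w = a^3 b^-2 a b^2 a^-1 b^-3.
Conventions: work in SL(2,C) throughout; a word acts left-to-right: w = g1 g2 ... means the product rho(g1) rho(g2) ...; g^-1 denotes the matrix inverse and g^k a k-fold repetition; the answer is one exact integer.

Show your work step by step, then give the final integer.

-101778

rho(a) = [[1, 1], [1, 2]]
... * rho(a) = [[1, 1], [1, 2]]  ->  [[2, 3], [3, 5]]
... * rho(a) = [[1, 1], [1, 2]]  ->  [[5, 8], [8, 13]]
... * rho(b^-1) = [[7, -5], [3, -2]]  ->  [[59, -41], [95, -66]]
... * rho(b^-1) = [[7, -5], [3, -2]]  ->  [[290, -213], [467, -343]]
... * rho(a) = [[1, 1], [1, 2]]  ->  [[77, -136], [124, -219]]
... * rho(b) = [[-2, 5], [-3, 7]]  ->  [[254, -567], [409, -913]]
... * rho(b) = [[-2, 5], [-3, 7]]  ->  [[1193, -2699], [1921, -4346]]
... * rho(a^-1) = [[2, -1], [-1, 1]]  ->  [[5085, -3892], [8188, -6267]]
... * rho(b^-1) = [[7, -5], [3, -2]]  ->  [[23919, -17641], [38515, -28406]]
... * rho(b^-1) = [[7, -5], [3, -2]]  ->  [[114510, -84313], [184387, -135763]]
... * rho(b^-1) = [[7, -5], [3, -2]]  ->  [[548631, -403924], [883420, -650409]]
tr = 548631 + -650409 = -101778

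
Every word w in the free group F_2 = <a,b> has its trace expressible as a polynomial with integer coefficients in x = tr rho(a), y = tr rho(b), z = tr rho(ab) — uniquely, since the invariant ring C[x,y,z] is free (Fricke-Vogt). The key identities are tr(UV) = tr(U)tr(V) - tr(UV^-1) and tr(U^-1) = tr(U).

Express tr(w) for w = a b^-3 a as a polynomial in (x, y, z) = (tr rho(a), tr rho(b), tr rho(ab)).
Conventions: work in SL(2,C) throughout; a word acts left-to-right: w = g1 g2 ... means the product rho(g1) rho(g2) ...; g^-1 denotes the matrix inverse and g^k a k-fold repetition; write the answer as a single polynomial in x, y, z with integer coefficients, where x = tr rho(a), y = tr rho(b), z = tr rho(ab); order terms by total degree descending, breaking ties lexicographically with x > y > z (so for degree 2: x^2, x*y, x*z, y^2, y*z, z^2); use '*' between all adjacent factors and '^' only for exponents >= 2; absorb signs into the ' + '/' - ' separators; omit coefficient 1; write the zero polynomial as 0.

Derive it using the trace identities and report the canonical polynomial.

x^2*y^3 - x*y^2*z - 2*x^2*y - y^3 + x*z + 3*y

tr(a^2) = tr(a)*tr(a) - tr(1) = x^2 - 2
so tr(a^2 b) = tr(a)*tr(b a) - tr(b) = x*z - y
reduce: tr(b^-1 a^2) = tr(a^2)*tr(b) - tr(a^2 b) = x^2*y - x*z - y
so tr(a^2 b^-2) = tr(b^-1 a^2)*tr(b) - tr(b^-1 a^2 b) = x^2*y^2 - x*y*z - x^2 - y^2 + 2
reduce: tr(a b^-3 a) = tr(a^2 b^-2)*tr(b) - tr(a^2 b^-1) = x^2*y^3 - x*y^2*z - 2*x^2*y - y^3 + x*z + 3*y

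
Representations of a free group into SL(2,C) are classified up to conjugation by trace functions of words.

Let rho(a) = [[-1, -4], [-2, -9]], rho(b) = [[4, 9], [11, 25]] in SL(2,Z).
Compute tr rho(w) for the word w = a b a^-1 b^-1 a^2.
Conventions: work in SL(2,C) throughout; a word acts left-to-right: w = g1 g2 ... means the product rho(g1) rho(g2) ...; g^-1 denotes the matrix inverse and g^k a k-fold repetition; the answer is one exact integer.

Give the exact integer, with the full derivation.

121670

rho(a) = [[-1, -4], [-2, -9]]
... * rho(b) = [[4, 9], [11, 25]]  ->  [[-48, -109], [-107, -243]]
... * rho(a^-1) = [[-9, 4], [2, -1]]  ->  [[214, -83], [477, -185]]
... * rho(b^-1) = [[25, -9], [-11, 4]]  ->  [[6263, -2258], [13960, -5033]]
... * rho(a) = [[-1, -4], [-2, -9]]  ->  [[-1747, -4730], [-3894, -10543]]
... * rho(a) = [[-1, -4], [-2, -9]]  ->  [[11207, 49558], [24980, 110463]]
tr = 11207 + 110463 = 121670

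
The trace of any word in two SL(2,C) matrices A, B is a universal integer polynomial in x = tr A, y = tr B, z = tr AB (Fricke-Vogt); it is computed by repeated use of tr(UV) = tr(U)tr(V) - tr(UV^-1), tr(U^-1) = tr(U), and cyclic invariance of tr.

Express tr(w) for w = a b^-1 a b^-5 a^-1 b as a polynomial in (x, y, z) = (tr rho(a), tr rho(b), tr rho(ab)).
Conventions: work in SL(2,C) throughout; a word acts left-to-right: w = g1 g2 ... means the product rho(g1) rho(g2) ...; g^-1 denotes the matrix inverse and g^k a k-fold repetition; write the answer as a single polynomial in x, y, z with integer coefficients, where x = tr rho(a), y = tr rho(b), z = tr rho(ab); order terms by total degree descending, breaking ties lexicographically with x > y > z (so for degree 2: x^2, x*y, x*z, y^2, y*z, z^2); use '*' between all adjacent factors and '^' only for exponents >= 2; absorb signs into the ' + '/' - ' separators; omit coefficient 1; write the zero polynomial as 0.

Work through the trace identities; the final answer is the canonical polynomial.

and trace(a^2) = trace(a)*trace(a) - trace(1)  (reduce the a square) = x^2 - 2
and trace(a^2 b) = trace(a)*trace(b a) - trace(b)  (reduce the a square) = x*z - y
trace(a^2 b^-1) = trace(a^2)*trace(b) - trace(a^2 b)  (eliminate b^-1) = x^2*y - x*z - y
trace(a b a^2) = trace(a)*trace(b a^2) - trace(b a)  (reduce the a square) = x^2*z - x*y - z
trace(b a b a) = trace(a b)*trace(a b) - trace(1)  (split on a) = z^2 - 2
trace(b a b) = trace(b)*trace(a b) - trace(a)  (reduce the b square) = y*z - x
next, trace(a b a^2 b) = trace(a)*trace(b a b a) - trace(b a b)  (reduce the a square) = x*z^2 - y*z - x
trace(b^-1 a b a^2) = trace(a b a^2)*trace(b) - trace(a b a^2 b)  (eliminate b^-1) = x^2*y*z - x*y^2 - x*z^2 + x
trace(b a^2 b^-2 a) = trace(b^-1 a b a^2)*trace(b) - trace(b^-1 a b a^2 b)  (eliminate b^-1) = x^2*y^2*z - x*y^3 - x*y*z^2 - x^2*z + 2*x*y + z
and trace(b^-2 a^-1 b a^2) = trace(b a^2 b^-2)*trace(a) - trace(b a^2 b^-2 a)  (eliminate a^-1) = -x^2*y^2*z + x^3*y + x*y^3 + x*y*z^2 - 3*x*y - z
trace(b^2) = trace(b)*trace(b) - trace(1)  (reduce the b square) = y^2 - 2
trace(b a^2 b) = trace(a)*trace(b^2 a) - trace(b^2)  (reduce the a square) = x*y*z - x^2 - y^2 + 2
trace(a^-1 b a^2 b) = trace(b a^2 b)*trace(a) - trace(b a^2 b a)  (eliminate a^-1) = x^2*y*z - x^3 - x*y^2 - x*z^2 + y*z + 3*x
trace(b^-1 a^-1 b a^2) = trace(a^-1 b a^2)*trace(b) - trace(a^-1 b a^2 b)  (eliminate b^-1) = -x^2*y*z + x^3 + x*y^2 + x*z^2 - 3*x
next, trace(b^-1 a^-1 b a^2 b^-2) = trace(b^-2 a^-1 b a^2)*trace(b) - trace(b^-2 a^-1 b a^2 b)  (eliminate b^-1) = -x^2*y^3*z + x^3*y^2 + x*y^4 + x*y^2*z^2 + x^2*y*z - x^3 - 4*x*y^2 - x*z^2 - y*z + 3*x
trace(a b^-4 a^-1 b a) = trace(b^-1 a^-1 b a^2 b^-2)*trace(b) - trace(b^-1 a^-1 b a^2 b^-1)  (eliminate b^-1) = -x^2*y^4*z + x^3*y^3 + x*y^5 + x*y^3*z^2 + 2*x^2*y^2*z - 2*x^3*y - 5*x*y^3 - 2*x*y*z^2 - y^2*z + 6*x*y + z
trace(b^-1 a b a) = trace(a b a)*trace(b) - trace(a b a b)  (eliminate b^-1) = x*y*z - y^2 - z^2 + 2
next, trace(b^-2 a b a) = trace(b^-1 a b a)*trace(b) - trace(b^-1 a b a b)  (eliminate b^-1) = x*y^2*z - y^3 - y*z^2 - x*z + 3*y
and trace(a b a b^-3) = trace(b^-2 a b a)*trace(b) - trace(b^-2 a b a b)  (eliminate b^-1) = x*y^3*z - y^4 - y^2*z^2 - 2*x*y*z + 4*y^2 + z^2 - 2
next, trace(a b a b a b) = trace(b a b a)*trace(b a) - trace(a b)  (split on b) = z^3 - 3*z
next, trace(a b a b a b^-1) = trace(a b a b a)*trace(b) - trace(a b a b a b)  (eliminate b^-1) = x*y*z^2 - y^2*z - z^3 - x*y + 3*z
and trace(b^-1 a b a b a b^-1) = trace(a b a b a b^-1)*trace(b) - trace(a b a b a)  (eliminate b^-1) = x*y^2*z^2 - y^3*z - y*z^3 - x*y^2 - x*z^2 + 4*y*z + x
next, trace(b^-2 a b a b a b^-1) = trace(b^-1 a b a b a b^-1)*trace(b) - trace(b^-1 a b a b a)  (eliminate b^-1) = x*y^3*z^2 - y^4*z - y^2*z^3 - x*y^3 - 2*x*y*z^2 + 5*y^2*z + z^3 + 2*x*y - 3*z
and trace(b a b a b^-4 a) = trace(b^-2 a b a b a b^-1)*trace(b) - trace(b^-2 a b a b a)  (eliminate b^-1) = x*y^4*z^2 - y^5*z - y^3*z^3 - x*y^4 - 3*x*y^2*z^2 + 6*y^3*z + 2*y*z^3 + 3*x*y^2 + x*z^2 - 7*y*z - x
trace(a b^-4 a^-1 b a b) = trace(b a b a b^-4)*trace(a) - trace(b a b a b^-4 a)  (eliminate a^-1) = -x*y^4*z^2 + x^2*y^3*z + y^5*z + y^3*z^3 + 2*x*y^2*z^2 - 2*x^2*y*z - 6*y^3*z - 2*y*z^3 + x*y^2 + 7*y*z - x
trace(b^-3 a^-1 b a b^-1 a b^-1) = trace(a b^-4 a^-1 b a)*trace(b) - trace(a b^-4 a^-1 b a b)  (eliminate b^-1) = -x^2*y^5*z + x^3*y^4 + x*y^6 + 2*x*y^4*z^2 + x^2*y^3*z - y^5*z - y^3*z^3 - 2*x^3*y^2 - 5*x*y^4 - 4*x*y^2*z^2 + 2*x^2*y*z + 5*y^3*z + 2*y*z^3 + 5*x*y^2 - 6*y*z + x
trace(a b^-1 a^-1 b a b) = trace(b a b a b^-1)*trace(a) - trace(b a b a b^-1 a)  (eliminate a^-1) = -x*y*z^2 + x^2*z + y^2*z + z^3 - 3*z
trace(a^-1 b a b^-1 a b^-1) = trace(a b^-1 a^-1 b a)*trace(b) - trace(a b^-1 a^-1 b a b)  (eliminate b^-1) = -x^2*y^2*z + x^3*y + x*y^3 + 2*x*y*z^2 - x^2*z - y^2*z - z^3 - 3*x*y + 3*z
trace(a^-1 b a b^-1 a b^-2) = trace(a^-1 b a b^-1 a b^-1)*trace(b) - trace(a^-1 b a b^-1 a)  (eliminate b^-1) = -x^2*y^3*z + x^3*y^2 + x*y^4 + 2*x*y^2*z^2 - x^2*y*z - y^3*z - y*z^3 - 3*x*y^2 + 3*y*z - x
next, trace(b^-3 a^-1 b a b^-1 a) = trace(a^-1 b a b^-1 a b^-2)*trace(b) - trace(a^-1 b a b^-1 a b^-1)  (eliminate b^-1) = -x^2*y^4*z + x^3*y^3 + x*y^5 + 2*x*y^3*z^2 - y^4*z - y^2*z^3 - x^3*y - 4*x*y^3 - 2*x*y*z^2 + x^2*z + 4*y^2*z + z^3 + 2*x*y - 3*z
and trace(a b^-1 a b^-5 a^-1 b) = trace(b^-3 a^-1 b a b^-1 a b^-1)*trace(b) - trace(b^-3 a^-1 b a b^-1 a)  (eliminate b^-1) = -x^2*y^6*z + x^3*y^5 + x*y^7 + 2*x*y^5*z^2 + 2*x^2*y^4*z - y^6*z - y^4*z^3 - 3*x^3*y^3 - 6*x*y^5 - 6*x*y^3*z^2 + 2*x^2*y^2*z + 6*y^4*z + 3*y^2*z^3 + x^3*y + 9*x*y^3 + 2*x*y*z^2 - x^2*z - 10*y^2*z - z^3 - x*y + 3*z

-x^2*y^6*z + x^3*y^5 + x*y^7 + 2*x*y^5*z^2 + 2*x^2*y^4*z - y^6*z - y^4*z^3 - 3*x^3*y^3 - 6*x*y^5 - 6*x*y^3*z^2 + 2*x^2*y^2*z + 6*y^4*z + 3*y^2*z^3 + x^3*y + 9*x*y^3 + 2*x*y*z^2 - x^2*z - 10*y^2*z - z^3 - x*y + 3*z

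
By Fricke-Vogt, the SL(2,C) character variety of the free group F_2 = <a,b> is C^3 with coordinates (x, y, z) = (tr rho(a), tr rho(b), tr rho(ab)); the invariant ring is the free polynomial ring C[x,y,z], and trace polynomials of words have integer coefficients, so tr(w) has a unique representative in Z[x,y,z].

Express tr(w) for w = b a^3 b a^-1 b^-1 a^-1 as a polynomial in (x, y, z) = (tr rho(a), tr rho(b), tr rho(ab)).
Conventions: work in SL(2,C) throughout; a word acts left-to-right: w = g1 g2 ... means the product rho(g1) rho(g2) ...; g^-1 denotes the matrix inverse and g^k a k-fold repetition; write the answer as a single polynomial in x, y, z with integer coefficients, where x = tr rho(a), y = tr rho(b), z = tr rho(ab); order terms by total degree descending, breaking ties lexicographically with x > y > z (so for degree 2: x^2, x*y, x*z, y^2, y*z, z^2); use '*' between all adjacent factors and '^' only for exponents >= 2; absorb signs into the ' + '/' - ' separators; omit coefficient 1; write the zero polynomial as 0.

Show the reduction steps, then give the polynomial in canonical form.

x^3*y*z^2 - x^4*z - 2*x^2*y^2*z - x^2*z^3 + x^3*y + x*y^3 + 5*x^2*z + y^2*z + z^3 - 4*x*y - 3*z

trace(a^2 b) = trace(a) * trace(b a) - trace(b)   [square of a] = x*z - y
trace(b^2 a) = trace(b) * trace(a b) - trace(a)   [square of b] = y*z - x
trace(b^2) = trace(b) * trace(b) - trace(1)   [square of b] = y^2 - 2
trace(a b^2 a) = trace(a) * trace(b^2 a) - trace(b^2)   [square of a] = x*y*z - x^2 - y^2 + 2
use: trace(b a^3 b) = trace(a) * trace(a b^2 a) - trace(a b^2)   [square of a] = x^2*y*z - x^3 - x*y^2 - y*z + 3*x
use: trace(a b a b) = trace(a b) * trace(a b) - trace(1)   [split at a repeated a] = z^2 - 2
trace(b^2 a b a) = trace(b) * trace(a b a b) - trace(a b a)   [square of b] = y*z^2 - x*z - y
use: trace(b^2 a b) = trace(b) * trace(a b^2) - trace(a b)   [square of b] = y^2*z - x*y - z
apply: trace(b^2 a b a^2) = trace(a) * trace(b^2 a b a) - trace(b^2 a b)   [square of a] = x*y*z^2 - x^2*z - y^2*z + z
trace(b a b a^3 b) = trace(a) * trace(b^2 a b a^2) - trace(b^2 a b a)   [square of a] = x^2*y*z^2 - x^3*z - x*y^2*z - y*z^2 + 2*x*z + y
trace(b a b a b a) = trace(b a) * trace(b a b a) - trace(b^-1 a^-1)   [split at a repeated b] = z^3 - 3*z
use: trace(b a b a b a^2) = trace(a) * trace(b a b a b a) - trace(b a b a b)   [square of a] = x*z^3 - y*z^2 - 2*x*z + y
apply: trace(b a b a^3 b a) = trace(a) * trace(b a b a b a^2) - trace(b a b a b a)   [square of a] = x^2*z^3 - x*y*z^2 - 2*x^2*z - z^3 + x*y + 3*z
trace(a b a^3 b a^-1 b) = trace(b a b a^3 b) * trace(a) - trace(b a b a^3 b a)   [inverse elimination on a] = x^3*y*z^2 - x^4*z - x^2*y^2*z - x^2*z^3 + 4*x^2*z + z^3 - 3*z
trace(b a^3 b a^-1 b^-1 a) = trace(a b a^3 b a^-1) * trace(b) - trace(a b a^3 b a^-1 b)   [inverse elimination on b] = -x^3*y*z^2 + x^4*z + 2*x^2*y^2*z + x^2*z^3 - x^3*y - x*y^3 - 4*x^2*z - y^2*z - z^3 + 3*x*y + 3*z
trace(b a^3 b a^-1 b^-1 a^-1) = trace(b a^3 b a^-1 b^-1) * trace(a) - trace(b a^3 b a^-1 b^-1 a)   [inverse elimination on a] = x^3*y*z^2 - x^4*z - 2*x^2*y^2*z - x^2*z^3 + x^3*y + x*y^3 + 5*x^2*z + y^2*z + z^3 - 4*x*y - 3*z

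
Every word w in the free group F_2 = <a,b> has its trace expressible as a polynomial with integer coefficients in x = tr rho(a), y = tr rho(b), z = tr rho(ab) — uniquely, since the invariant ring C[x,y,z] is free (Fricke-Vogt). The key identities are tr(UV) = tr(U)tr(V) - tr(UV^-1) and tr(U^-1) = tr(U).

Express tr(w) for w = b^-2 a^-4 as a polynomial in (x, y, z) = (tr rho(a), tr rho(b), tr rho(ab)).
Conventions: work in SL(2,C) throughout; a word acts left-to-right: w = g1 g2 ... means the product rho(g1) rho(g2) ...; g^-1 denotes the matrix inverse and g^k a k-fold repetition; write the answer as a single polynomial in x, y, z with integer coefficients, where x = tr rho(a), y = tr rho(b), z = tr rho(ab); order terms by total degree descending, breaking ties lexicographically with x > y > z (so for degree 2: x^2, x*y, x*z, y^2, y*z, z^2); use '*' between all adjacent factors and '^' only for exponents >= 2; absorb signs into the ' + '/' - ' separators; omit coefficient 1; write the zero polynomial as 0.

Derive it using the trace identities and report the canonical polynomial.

trace(b^-1) = trace(b) = y
trace(b^-1 a) = trace(a) trace(b) - trace(a b)   [inverse elimination on b] = x*y - z
reduce: trace(b^-1 a^-1) = trace(b^-1) trace(a) - trace(b^-1 a)   [inverse elimination on a] = z
so trace(a^-2 b^-1) = trace(b^-1 a^-1) trace(a) - trace(b^-1)   [inverse elimination on a] = x*z - y
reduce: trace(b^-1 a^-3) = trace(a^-2 b^-1) trace(a) - trace(a^-2 b^-1 a)   [inverse elimination on a] = x^2*z - x*y - z
trace(a^-2) = trace(a^-1) trace(a) - trace(1)   [inverse elimination on a] = x^2 - 2
trace(a^-3) = trace(a^-2) trace(a) - trace(a^-1)   [inverse elimination on a] = x^3 - 3*x
so trace(a^-1 b^-2 a^-2) = trace(b^-1 a^-3) trace(b) - trace(b^-1 a^-3 b)   [inverse elimination on b] = x^2*y*z - x^3 - x*y^2 - y*z + 3*x
reduce: trace(a^-1 b^-2) = trace(b^-1 a^-1) trace(b) - trace(b^-1 a^-1 b)   [inverse elimination on b] = y*z - x
trace(b^-2) = trace(b^-1) trace(b) - trace(1)   [inverse elimination on b] = y^2 - 2
trace(a^-1 b^-2 a^-1) = trace(a^-1 b^-2) trace(a) - trace(a^-1 b^-2 a)   [inverse elimination on a] = x*y*z - x^2 - y^2 + 2
so trace(b^-2 a^-4) = trace(a^-1 b^-2 a^-2) trace(a) - trace(a^-1 b^-2 a^-1)   [inverse elimination on a] = x^3*y*z - x^4 - x^2*y^2 - 2*x*y*z + 4*x^2 + y^2 - 2

x^3*y*z - x^4 - x^2*y^2 - 2*x*y*z + 4*x^2 + y^2 - 2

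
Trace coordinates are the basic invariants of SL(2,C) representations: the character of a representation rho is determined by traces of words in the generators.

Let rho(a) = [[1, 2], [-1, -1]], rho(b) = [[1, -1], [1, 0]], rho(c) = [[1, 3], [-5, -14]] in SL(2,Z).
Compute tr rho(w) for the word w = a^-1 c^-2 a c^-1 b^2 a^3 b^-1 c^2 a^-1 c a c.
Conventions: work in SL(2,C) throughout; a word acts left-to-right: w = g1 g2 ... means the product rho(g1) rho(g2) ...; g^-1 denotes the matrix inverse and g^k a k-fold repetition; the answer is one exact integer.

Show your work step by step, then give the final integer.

rho(a^-1) = [[-1, -2], [1, 1]]
... * rho(c^-1) = [[-14, -3], [5, 1]]  ->  [[4, 1], [-9, -2]]
... * rho(c^-1) = [[-14, -3], [5, 1]]  ->  [[-51, -11], [116, 25]]
... * rho(a) = [[1, 2], [-1, -1]]  ->  [[-40, -91], [91, 207]]
... * rho(c^-1) = [[-14, -3], [5, 1]]  ->  [[105, 29], [-239, -66]]
... * rho(b) = [[1, -1], [1, 0]]  ->  [[134, -105], [-305, 239]]
... * rho(b) = [[1, -1], [1, 0]]  ->  [[29, -134], [-66, 305]]
... * rho(a) = [[1, 2], [-1, -1]]  ->  [[163, 192], [-371, -437]]
... * rho(a) = [[1, 2], [-1, -1]]  ->  [[-29, 134], [66, -305]]
... * rho(a) = [[1, 2], [-1, -1]]  ->  [[-163, -192], [371, 437]]
... * rho(b^-1) = [[0, 1], [-1, 1]]  ->  [[192, -355], [-437, 808]]
... * rho(c) = [[1, 3], [-5, -14]]  ->  [[1967, 5546], [-4477, -12623]]
... * rho(c) = [[1, 3], [-5, -14]]  ->  [[-25763, -71743], [58638, 163291]]
... * rho(a^-1) = [[-1, -2], [1, 1]]  ->  [[-45980, -20217], [104653, 46015]]
... * rho(c) = [[1, 3], [-5, -14]]  ->  [[55105, 145098], [-125422, -330251]]
... * rho(a) = [[1, 2], [-1, -1]]  ->  [[-89993, -34888], [204829, 79407]]
... * rho(c) = [[1, 3], [-5, -14]]  ->  [[84447, 218453], [-192206, -497211]]
tr = 84447 + -497211 = -412764

-412764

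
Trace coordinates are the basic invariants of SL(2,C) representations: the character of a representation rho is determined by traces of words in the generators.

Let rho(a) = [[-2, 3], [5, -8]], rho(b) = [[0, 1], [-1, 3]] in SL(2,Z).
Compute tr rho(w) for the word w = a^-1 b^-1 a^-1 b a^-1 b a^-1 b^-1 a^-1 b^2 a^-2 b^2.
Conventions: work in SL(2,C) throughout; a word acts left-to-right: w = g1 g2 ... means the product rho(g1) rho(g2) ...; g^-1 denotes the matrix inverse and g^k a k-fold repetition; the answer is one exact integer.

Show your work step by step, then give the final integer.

-51293386

rho(a^-1) = [[-8, -3], [-5, -2]]
... * rho(b^-1) = [[3, -1], [1, 0]]  ->  [[-27, 8], [-17, 5]]
... * rho(a^-1) = [[-8, -3], [-5, -2]]  ->  [[176, 65], [111, 41]]
... * rho(b) = [[0, 1], [-1, 3]]  ->  [[-65, 371], [-41, 234]]
... * rho(a^-1) = [[-8, -3], [-5, -2]]  ->  [[-1335, -547], [-842, -345]]
... * rho(b) = [[0, 1], [-1, 3]]  ->  [[547, -2976], [345, -1877]]
... * rho(a^-1) = [[-8, -3], [-5, -2]]  ->  [[10504, 4311], [6625, 2719]]
... * rho(b^-1) = [[3, -1], [1, 0]]  ->  [[35823, -10504], [22594, -6625]]
... * rho(a^-1) = [[-8, -3], [-5, -2]]  ->  [[-234064, -86461], [-147627, -54532]]
... * rho(b) = [[0, 1], [-1, 3]]  ->  [[86461, -493447], [54532, -311223]]
... * rho(b) = [[0, 1], [-1, 3]]  ->  [[493447, -1393880], [311223, -879137]]
... * rho(a^-1) = [[-8, -3], [-5, -2]]  ->  [[3021824, 1307419], [1905901, 824605]]
... * rho(a^-1) = [[-8, -3], [-5, -2]]  ->  [[-30711687, -11680310], [-19370233, -7366913]]
... * rho(b) = [[0, 1], [-1, 3]]  ->  [[11680310, -65752617], [7366913, -41470972]]
... * rho(b) = [[0, 1], [-1, 3]]  ->  [[65752617, -185577541], [41470972, -117046003]]
tr = 65752617 + -117046003 = -51293386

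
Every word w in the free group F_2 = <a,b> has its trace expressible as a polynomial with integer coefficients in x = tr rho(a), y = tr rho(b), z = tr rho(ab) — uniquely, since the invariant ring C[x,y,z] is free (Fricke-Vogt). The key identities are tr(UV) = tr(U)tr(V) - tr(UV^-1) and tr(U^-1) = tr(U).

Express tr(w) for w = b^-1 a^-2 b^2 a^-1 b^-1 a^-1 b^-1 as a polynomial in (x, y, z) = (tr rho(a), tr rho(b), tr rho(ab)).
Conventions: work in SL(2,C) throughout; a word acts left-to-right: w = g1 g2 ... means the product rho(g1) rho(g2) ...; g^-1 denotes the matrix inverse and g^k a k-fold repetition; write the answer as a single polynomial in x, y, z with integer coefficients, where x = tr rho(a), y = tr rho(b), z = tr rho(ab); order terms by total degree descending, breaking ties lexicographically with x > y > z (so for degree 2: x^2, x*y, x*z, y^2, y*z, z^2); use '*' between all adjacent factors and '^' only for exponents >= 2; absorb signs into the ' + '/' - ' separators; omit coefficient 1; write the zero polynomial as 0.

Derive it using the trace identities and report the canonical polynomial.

x^2*y^3*z^2 - x^3*y^2*z - x*y^4*z - x*y^2*z^3 + x^3*z + 4*x*y^2*z - x^2*y - 2*x*z + y

trace(a^-1 b) = trace(b) trace(a) - trace(b a)  (eliminate a^-1) = x*y - z
trace(a^-2 b) = trace(a^-1 b) trace(a) - trace(a^-1 b a)  (eliminate a^-1) = x^2*y - x*z - y
trace(b^2) = trace(b) trace(b) - trace(1)  (reduce the b square) = y^2 - 2
trace(b a b) = trace(b) trace(a b) - trace(a)  (reduce the b square) = y*z - x
trace(b^2 a b) = trace(b) trace(b a b) - trace(b a)  (reduce the b square) = y^2*z - x*y - z
trace(a b a b) = trace(a b) trace(a b) - trace(1)  (split on a) = z^2 - 2
trace(a b a) = trace(a) trace(b a) - trace(b)  (reduce the a square) = x*z - y
trace(b^2 a b a) = trace(b) trace(a b a b) - trace(a b a)  (reduce the b square) = y*z^2 - x*z - y
trace(a^-1 b^2 a b) = trace(b^2 a b) trace(a) - trace(b^2 a b a)  (eliminate a^-1) = x*y^2*z - x^2*y - y*z^2 + y
trace(a^-1 b^2 a b^-1) = trace(a^-1 b^2 a) trace(b) - trace(a^-1 b^2 a b)  (eliminate b^-1) = -x*y^2*z + x^2*y + y^3 + y*z^2 - 3*y
trace(b^-1 a^-2 b^2 a) = trace(a^-1 b^2 a b^-1) trace(a) - trace(a^-1 b^2 a b^-1 a)  (eliminate a^-1) = -x^2*y^2*z + x^3*y + x*y^3 + x*y*z^2 - 3*x*y - z
trace(a^-1 b^2 a^-1 b^-1 a^-1) = trace(b^-1 a^-2 b^2) trace(a) - trace(b^-1 a^-2 b^2 a)  (eliminate a^-1) = x^2*y^2*z - x*y^3 - x*y*z^2 - x^2*z + 2*x*y + z
trace(b^2 a^-1) = trace(b^2) trace(a) - trace(b^2 a)  (eliminate a^-1) = x*y^2 - y*z - x
trace(a^2) = trace(a) trace(a) - trace(1)  (reduce the a square) = x^2 - 2
trace(a^2 b^2) = trace(b) trace(a^2 b) - trace(a^2)  (reduce the b square) = x*y*z - x^2 - y^2 + 2
trace(a b^3 a) = trace(b) trace(a^2 b^2) - trace(a^2 b)  (reduce the b square) = x*y^2*z - x^2*y - y^3 - x*z + 3*y
trace(a b^3 a b) = trace(b) trace(a b a b^2) - trace(a b a b)  (reduce the b square) = y^2*z^2 - x*y*z - y^2 - z^2 + 2
trace(b^-1 a b^3 a) = trace(a b^3 a) trace(b) - trace(a b^3 a b)  (eliminate b^-1) = x*y^3*z - x^2*y^2 - y^4 - y^2*z^2 + 4*y^2 + z^2 - 2
trace(b^3 a^-1 b^-1 a) = trace(b^-1 a b^3) trace(a) - trace(b^-1 a b^3 a)  (eliminate a^-1) = -x*y^3*z + x^2*y^2 + y^4 + y^2*z^2 + x*y*z - x^2 - 4*y^2 - z^2 + 2
trace(b^2 a^-1 b^-1 a^-1 b) = trace(b^3 a^-1 b^-1) trace(a) - trace(b^3 a^-1 b^-1 a)  (eliminate a^-1) = x*y^3*z - y^4 - y^2*z^2 - 2*x*y*z + 4*y^2 + z^2 - 2
trace(a^-1 b a b) = trace(b a b) trace(a) - trace(b a b a)  (eliminate a^-1) = x*y*z - x^2 - z^2 + 2
trace(b a b^2 a b) = trace(b) trace(a b^2 a b) - trace(a b^2 a)  (reduce the b square) = y^2*z^2 - 2*x*y*z + x^2 - 2
trace(a b a b a b) = trace(a b a b) trace(a b) - trace(b a)  (split on a) = z^3 - 3*z
trace(a b a b a) = trace(a) trace(b a b a) - trace(b a b)  (reduce the a square) = x*z^2 - y*z - x
trace(b a b^2 a b a) = trace(b) trace(a b a b a b) - trace(a b a b a)  (reduce the b square) = y*z^3 - x*z^2 - 2*y*z + x
trace(a^-1 b a b^2 a b) = trace(b a b^2 a b) trace(a) - trace(b a b^2 a b a)  (eliminate a^-1) = x*y^2*z^2 - 2*x^2*y*z - y*z^3 + x^3 + x*z^2 + 2*y*z - 3*x
trace(b^-1 a^-1 b a b^2 a) = trace(a^-1 b a b^2 a) trace(b) - trace(a^-1 b a b^2 a b)  (eliminate b^-1) = -x*y^2*z^2 + 2*x^2*y*z + y^3*z + y*z^3 - x^3 - x*y^2 - x*z^2 - 3*y*z + 3*x
trace(b^2 a^-1 b^-1 a^-1 b a) = trace(b^-1 a^-1 b a b^2) trace(a) - trace(b^-1 a^-1 b a b^2 a)  (eliminate a^-1) = x*y^2*z^2 - x^2*y*z - y^3*z - y*z^3 + x*y^2 + 3*y*z - x
trace(a^-1 b^2 a^-1 b^-1 a^-1 b) = trace(b^2 a^-1 b^-1 a^-1 b) trace(a) - trace(b^2 a^-1 b^-1 a^-1 b a)  (eliminate a^-1) = x^2*y^3*z - x*y^4 - 2*x*y^2*z^2 - x^2*y*z + y^3*z + y*z^3 + 3*x*y^2 + x*z^2 - 3*y*z - x
trace(a^-1 b^2 a^-1 b^-1 a^-1 b^-1) = trace(a^-1 b^2 a^-1 b^-1 a^-1) trace(b) - trace(a^-1 b^2 a^-1 b^-1 a^-1 b)  (eliminate b^-1) = x*y^2*z^2 - y^3*z - y*z^3 - x*y^2 - x*z^2 + 4*y*z + x
trace(a^-1 b^2 a^-1 b^-1 a^-1 b^-2) = trace(a^-1 b^2 a^-1 b^-1 a^-1 b^-1) trace(b) - trace(a^-1 b^2 a^-1 b^-1 a^-1)  (eliminate b^-1) = x*y^3*z^2 - x^2*y^2*z - y^4*z - y^2*z^3 + x^2*z + 4*y^2*z - x*y - z
trace(b^-1 a^-2 b^2 a^-1 b^-1 a^-1 b^-1) = trace(a^-1 b^2 a^-1 b^-1 a^-1 b^-2) trace(a) - trace(a^-1 b^2 a^-1 b^-1 a^-1 b^-2 a)  (eliminate a^-1) = x^2*y^3*z^2 - x^3*y^2*z - x*y^4*z - x*y^2*z^3 + x^3*z + 4*x*y^2*z - x^2*y - 2*x*z + y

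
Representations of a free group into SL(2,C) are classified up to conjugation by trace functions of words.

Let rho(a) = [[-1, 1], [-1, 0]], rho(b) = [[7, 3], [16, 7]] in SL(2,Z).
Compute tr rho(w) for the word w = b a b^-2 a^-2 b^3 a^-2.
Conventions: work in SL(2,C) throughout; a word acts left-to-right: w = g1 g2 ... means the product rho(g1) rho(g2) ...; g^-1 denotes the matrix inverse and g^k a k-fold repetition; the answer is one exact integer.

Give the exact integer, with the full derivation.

-5127059

rho(b) = [[7, 3], [16, 7]]
... * rho(a) = [[-1, 1], [-1, 0]]  ->  [[-10, 7], [-23, 16]]
... * rho(b^-1) = [[7, -3], [-16, 7]]  ->  [[-182, 79], [-417, 181]]
... * rho(b^-1) = [[7, -3], [-16, 7]]  ->  [[-2538, 1099], [-5815, 2518]]
... * rho(a^-1) = [[0, -1], [1, -1]]  ->  [[1099, 1439], [2518, 3297]]
... * rho(a^-1) = [[0, -1], [1, -1]]  ->  [[1439, -2538], [3297, -5815]]
... * rho(b) = [[7, 3], [16, 7]]  ->  [[-30535, -13449], [-69961, -30814]]
... * rho(b) = [[7, 3], [16, 7]]  ->  [[-428929, -185748], [-982751, -425581]]
... * rho(b) = [[7, 3], [16, 7]]  ->  [[-5974471, -2587023], [-13688553, -5927320]]
... * rho(a^-1) = [[0, -1], [1, -1]]  ->  [[-2587023, 8561494], [-5927320, 19615873]]
... * rho(a^-1) = [[0, -1], [1, -1]]  ->  [[8561494, -5974471], [19615873, -13688553]]
tr = 8561494 + -13688553 = -5127059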